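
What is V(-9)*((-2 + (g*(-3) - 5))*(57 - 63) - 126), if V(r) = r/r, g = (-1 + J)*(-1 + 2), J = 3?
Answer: -48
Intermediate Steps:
g = 2 (g = (-1 + 3)*(-1 + 2) = 2*1 = 2)
V(r) = 1
V(-9)*((-2 + (g*(-3) - 5))*(57 - 63) - 126) = 1*((-2 + (2*(-3) - 5))*(57 - 63) - 126) = 1*((-2 + (-6 - 5))*(-6) - 126) = 1*((-2 - 11)*(-6) - 126) = 1*(-13*(-6) - 126) = 1*(78 - 126) = 1*(-48) = -48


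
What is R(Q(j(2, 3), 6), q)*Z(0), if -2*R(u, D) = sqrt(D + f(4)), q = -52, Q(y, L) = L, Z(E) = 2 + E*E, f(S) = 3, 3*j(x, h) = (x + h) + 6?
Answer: -7*I ≈ -7.0*I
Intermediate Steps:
j(x, h) = 2 + h/3 + x/3 (j(x, h) = ((x + h) + 6)/3 = ((h + x) + 6)/3 = (6 + h + x)/3 = 2 + h/3 + x/3)
Z(E) = 2 + E**2
R(u, D) = -sqrt(3 + D)/2 (R(u, D) = -sqrt(D + 3)/2 = -sqrt(3 + D)/2)
R(Q(j(2, 3), 6), q)*Z(0) = (-sqrt(3 - 52)/2)*(2 + 0**2) = (-7*I/2)*(2 + 0) = -7*I/2*2 = -7*I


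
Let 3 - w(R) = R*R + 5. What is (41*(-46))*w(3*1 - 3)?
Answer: 3772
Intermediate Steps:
w(R) = -2 - R² (w(R) = 3 - (R*R + 5) = 3 - (R² + 5) = 3 - (5 + R²) = 3 + (-5 - R²) = -2 - R²)
(41*(-46))*w(3*1 - 3) = (41*(-46))*(-2 - (3*1 - 3)²) = -1886*(-2 - (3 - 3)²) = -1886*(-2 - 1*0²) = -1886*(-2 - 1*0) = -1886*(-2 + 0) = -1886*(-2) = 3772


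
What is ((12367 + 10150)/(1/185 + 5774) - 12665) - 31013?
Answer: -46652280853/1068191 ≈ -43674.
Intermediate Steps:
((12367 + 10150)/(1/185 + 5774) - 12665) - 31013 = (22517/(1/185 + 5774) - 12665) - 31013 = (22517/(1068191/185) - 12665) - 31013 = (22517*(185/1068191) - 12665) - 31013 = (4165645/1068191 - 12665) - 31013 = -13524473370/1068191 - 31013 = -46652280853/1068191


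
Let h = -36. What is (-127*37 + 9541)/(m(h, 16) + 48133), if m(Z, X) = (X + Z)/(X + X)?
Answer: 12912/128353 ≈ 0.10060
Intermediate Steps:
m(Z, X) = (X + Z)/(2*X) (m(Z, X) = (X + Z)/((2*X)) = (X + Z)*(1/(2*X)) = (X + Z)/(2*X))
(-127*37 + 9541)/(m(h, 16) + 48133) = (-127*37 + 9541)/((½)*(16 - 36)/16 + 48133) = (-4699 + 9541)/((½)*(1/16)*(-20) + 48133) = 4842/(-5/8 + 48133) = 4842/(385059/8) = 4842*(8/385059) = 12912/128353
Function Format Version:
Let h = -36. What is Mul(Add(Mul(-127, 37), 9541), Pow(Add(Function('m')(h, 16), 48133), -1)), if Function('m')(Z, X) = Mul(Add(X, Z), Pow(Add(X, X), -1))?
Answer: Rational(12912, 128353) ≈ 0.10060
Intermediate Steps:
Function('m')(Z, X) = Mul(Rational(1, 2), Pow(X, -1), Add(X, Z)) (Function('m')(Z, X) = Mul(Add(X, Z), Pow(Mul(2, X), -1)) = Mul(Add(X, Z), Mul(Rational(1, 2), Pow(X, -1))) = Mul(Rational(1, 2), Pow(X, -1), Add(X, Z)))
Mul(Add(Mul(-127, 37), 9541), Pow(Add(Function('m')(h, 16), 48133), -1)) = Mul(Add(Mul(-127, 37), 9541), Pow(Add(Mul(Rational(1, 2), Pow(16, -1), Add(16, -36)), 48133), -1)) = Mul(Add(-4699, 9541), Pow(Add(Mul(Rational(1, 2), Rational(1, 16), -20), 48133), -1)) = Mul(4842, Pow(Add(Rational(-5, 8), 48133), -1)) = Mul(4842, Pow(Rational(385059, 8), -1)) = Mul(4842, Rational(8, 385059)) = Rational(12912, 128353)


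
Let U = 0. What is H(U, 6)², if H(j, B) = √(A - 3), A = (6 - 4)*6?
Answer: 9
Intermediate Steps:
A = 12 (A = 2*6 = 12)
H(j, B) = 3 (H(j, B) = √(12 - 3) = √9 = 3)
H(U, 6)² = 3² = 9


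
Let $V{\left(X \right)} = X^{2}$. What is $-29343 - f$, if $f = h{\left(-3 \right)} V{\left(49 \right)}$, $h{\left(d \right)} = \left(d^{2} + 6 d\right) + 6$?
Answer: $-22140$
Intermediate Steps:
$h{\left(d \right)} = 6 + d^{2} + 6 d$
$f = -7203$ ($f = \left(6 + \left(-3\right)^{2} + 6 \left(-3\right)\right) 49^{2} = \left(6 + 9 - 18\right) 2401 = \left(-3\right) 2401 = -7203$)
$-29343 - f = -29343 - -7203 = -29343 + 7203 = -22140$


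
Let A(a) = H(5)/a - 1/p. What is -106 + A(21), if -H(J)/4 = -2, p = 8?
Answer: -17765/168 ≈ -105.74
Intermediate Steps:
H(J) = 8 (H(J) = -4*(-2) = 8)
A(a) = -⅛ + 8/a (A(a) = 8/a - 1/8 = 8/a - 1*⅛ = 8/a - ⅛ = -⅛ + 8/a)
-106 + A(21) = -106 + (⅛)*(64 - 1*21)/21 = -106 + (⅛)*(1/21)*(64 - 21) = -106 + (⅛)*(1/21)*43 = -106 + 43/168 = -17765/168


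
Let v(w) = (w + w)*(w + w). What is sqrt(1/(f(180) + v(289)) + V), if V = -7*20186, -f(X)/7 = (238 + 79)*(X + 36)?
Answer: I*sqrt(744974114190505)/72610 ≈ 375.9*I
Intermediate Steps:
v(w) = 4*w**2 (v(w) = (2*w)*(2*w) = 4*w**2)
f(X) = -79884 - 2219*X (f(X) = -7*(238 + 79)*(X + 36) = -2219*(36 + X) = -7*(11412 + 317*X) = -79884 - 2219*X)
V = -141302
sqrt(1/(f(180) + v(289)) + V) = sqrt(1/((-79884 - 2219*180) + 4*289**2) - 141302) = sqrt(1/((-79884 - 399420) + 4*83521) - 141302) = sqrt(1/(-479304 + 334084) - 141302) = sqrt(1/(-145220) - 141302) = sqrt(-1/145220 - 141302) = sqrt(-20519876441/145220) = I*sqrt(744974114190505)/72610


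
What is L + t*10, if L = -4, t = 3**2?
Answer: 86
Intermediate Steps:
t = 9
L + t*10 = -4 + 9*10 = -4 + 90 = 86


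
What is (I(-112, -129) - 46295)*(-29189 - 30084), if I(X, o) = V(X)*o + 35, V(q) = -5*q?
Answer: 7023850500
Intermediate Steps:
I(X, o) = 35 - 5*X*o (I(X, o) = (-5*X)*o + 35 = -5*X*o + 35 = 35 - 5*X*o)
(I(-112, -129) - 46295)*(-29189 - 30084) = ((35 - 5*(-112)*(-129)) - 46295)*(-29189 - 30084) = ((35 - 72240) - 46295)*(-59273) = (-72205 - 46295)*(-59273) = -118500*(-59273) = 7023850500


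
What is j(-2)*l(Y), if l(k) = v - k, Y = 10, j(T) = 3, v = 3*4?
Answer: 6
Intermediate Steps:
v = 12
l(k) = 12 - k
j(-2)*l(Y) = 3*(12 - 1*10) = 3*(12 - 10) = 3*2 = 6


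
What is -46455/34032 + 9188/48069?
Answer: -640119793/545294736 ≈ -1.1739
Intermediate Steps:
-46455/34032 + 9188/48069 = -46455*1/34032 + 9188*(1/48069) = -15485/11344 + 9188/48069 = -640119793/545294736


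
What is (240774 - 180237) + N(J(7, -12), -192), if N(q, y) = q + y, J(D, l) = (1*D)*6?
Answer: 60387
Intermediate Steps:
J(D, l) = 6*D (J(D, l) = D*6 = 6*D)
(240774 - 180237) + N(J(7, -12), -192) = (240774 - 180237) + (6*7 - 192) = 60537 + (42 - 192) = 60537 - 150 = 60387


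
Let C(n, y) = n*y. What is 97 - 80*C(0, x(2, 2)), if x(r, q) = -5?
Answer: 97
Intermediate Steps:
97 - 80*C(0, x(2, 2)) = 97 - 0*(-5) = 97 - 80*0 = 97 + 0 = 97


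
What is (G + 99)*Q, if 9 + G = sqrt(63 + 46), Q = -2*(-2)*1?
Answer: 360 + 4*sqrt(109) ≈ 401.76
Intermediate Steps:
Q = 4 (Q = 4*1 = 4)
G = -9 + sqrt(109) (G = -9 + sqrt(63 + 46) = -9 + sqrt(109) ≈ 1.4403)
(G + 99)*Q = ((-9 + sqrt(109)) + 99)*4 = (90 + sqrt(109))*4 = 360 + 4*sqrt(109)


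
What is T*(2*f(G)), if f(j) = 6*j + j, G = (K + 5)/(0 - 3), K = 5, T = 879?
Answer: -41020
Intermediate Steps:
G = -10/3 (G = (5 + 5)/(0 - 3) = 10/(-3) = 10*(-1/3) = -10/3 ≈ -3.3333)
f(j) = 7*j
T*(2*f(G)) = 879*(2*(7*(-10/3))) = 879*(2*(-70/3)) = 879*(-140/3) = -41020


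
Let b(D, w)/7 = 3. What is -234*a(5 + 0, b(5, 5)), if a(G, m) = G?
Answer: -1170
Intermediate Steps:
b(D, w) = 21 (b(D, w) = 7*3 = 21)
-234*a(5 + 0, b(5, 5)) = -234*(5 + 0) = -234*5 = -1170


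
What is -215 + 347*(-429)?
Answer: -149078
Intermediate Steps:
-215 + 347*(-429) = -215 - 148863 = -149078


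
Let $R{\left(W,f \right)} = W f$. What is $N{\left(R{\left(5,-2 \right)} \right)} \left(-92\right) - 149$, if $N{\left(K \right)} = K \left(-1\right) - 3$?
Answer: $-793$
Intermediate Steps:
$N{\left(K \right)} = -3 - K$ ($N{\left(K \right)} = - K - 3 = -3 - K$)
$N{\left(R{\left(5,-2 \right)} \right)} \left(-92\right) - 149 = \left(-3 - 5 \left(-2\right)\right) \left(-92\right) - 149 = \left(-3 - -10\right) \left(-92\right) - 149 = \left(-3 + 10\right) \left(-92\right) - 149 = 7 \left(-92\right) - 149 = -644 - 149 = -793$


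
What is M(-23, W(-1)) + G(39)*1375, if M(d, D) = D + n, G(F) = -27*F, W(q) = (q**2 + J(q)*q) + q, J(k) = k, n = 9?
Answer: -1447865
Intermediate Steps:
W(q) = q + 2*q**2 (W(q) = (q**2 + q*q) + q = (q**2 + q**2) + q = 2*q**2 + q = q + 2*q**2)
M(d, D) = 9 + D (M(d, D) = D + 9 = 9 + D)
M(-23, W(-1)) + G(39)*1375 = (9 - (1 + 2*(-1))) - 27*39*1375 = (9 - (1 - 2)) - 1053*1375 = (9 - 1*(-1)) - 1447875 = (9 + 1) - 1447875 = 10 - 1447875 = -1447865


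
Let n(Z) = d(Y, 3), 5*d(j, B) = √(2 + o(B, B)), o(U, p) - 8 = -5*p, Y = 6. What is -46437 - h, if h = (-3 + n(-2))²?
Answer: -232229/5 + 6*I*√5/5 ≈ -46446.0 + 2.6833*I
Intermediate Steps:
o(U, p) = 8 - 5*p
d(j, B) = √(10 - 5*B)/5 (d(j, B) = √(2 + (8 - 5*B))/5 = √(10 - 5*B)/5)
n(Z) = I*√5/5 (n(Z) = √(10 - 5*3)/5 = √(10 - 15)/5 = √(-5)/5 = (I*√5)/5 = I*√5/5)
h = (-3 + I*√5/5)² ≈ 8.8 - 2.6833*I
-46437 - h = -46437 - (15 - I*√5)²/25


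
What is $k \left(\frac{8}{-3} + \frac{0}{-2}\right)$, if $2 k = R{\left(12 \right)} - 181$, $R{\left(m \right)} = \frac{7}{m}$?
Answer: $\frac{2165}{9} \approx 240.56$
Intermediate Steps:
$k = - \frac{2165}{24}$ ($k = \frac{\frac{7}{12} - 181}{2} = \frac{1}{2} \left(- \frac{2165}{12}\right) = - \frac{2165}{24} \approx -90.208$)
$k \left(\frac{8}{-3} + \frac{0}{-2}\right) = - \frac{2165 \left(\frac{8}{-3} + \frac{0}{-2}\right)}{24} = - \frac{2165 \left(8 \left(- \frac{1}{3}\right) + 0 \left(- \frac{1}{2}\right)\right)}{24} = - \frac{2165 \left(- \frac{8}{3} + 0\right)}{24} = \left(- \frac{2165}{24}\right) \left(- \frac{8}{3}\right) = \frac{2165}{9}$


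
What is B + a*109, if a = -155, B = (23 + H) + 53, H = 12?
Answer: -16807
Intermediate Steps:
B = 88 (B = (23 + 12) + 53 = 35 + 53 = 88)
B + a*109 = 88 - 155*109 = 88 - 16895 = -16807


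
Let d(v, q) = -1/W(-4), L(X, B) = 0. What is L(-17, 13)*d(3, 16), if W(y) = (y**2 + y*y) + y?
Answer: 0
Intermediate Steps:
W(y) = y + 2*y**2 (W(y) = (y**2 + y**2) + y = 2*y**2 + y = y + 2*y**2)
d(v, q) = -1/28 (d(v, q) = -1/((-4*(1 + 2*(-4)))) = -1/((-4*(1 - 8))) = -1/((-4*(-7))) = -1/28)
L(-17, 13)*d(3, 16) = 0*(-1/28) = 0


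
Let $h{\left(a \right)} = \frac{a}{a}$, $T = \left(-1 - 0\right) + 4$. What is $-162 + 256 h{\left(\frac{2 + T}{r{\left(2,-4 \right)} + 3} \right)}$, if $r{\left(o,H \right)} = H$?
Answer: $94$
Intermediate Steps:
$T = 3$ ($T = \left(-1 + \left(-5 + 5\right)\right) + 4 = \left(-1 + 0\right) + 4 = -1 + 4 = 3$)
$h{\left(a \right)} = 1$
$-162 + 256 h{\left(\frac{2 + T}{r{\left(2,-4 \right)} + 3} \right)} = -162 + 256 \cdot 1 = -162 + 256 = 94$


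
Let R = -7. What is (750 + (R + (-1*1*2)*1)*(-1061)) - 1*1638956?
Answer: -1628657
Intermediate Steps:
(750 + (R + (-1*1*2)*1)*(-1061)) - 1*1638956 = (750 + (-7 + (-1*1*2)*1)*(-1061)) - 1*1638956 = (750 + (-7 - 1*2*1)*(-1061)) - 1638956 = (750 + (-7 - 2*1)*(-1061)) - 1638956 = (750 + (-7 - 2)*(-1061)) - 1638956 = (750 - 9*(-1061)) - 1638956 = (750 + 9549) - 1638956 = 10299 - 1638956 = -1628657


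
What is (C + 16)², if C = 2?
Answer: 324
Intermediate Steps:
(C + 16)² = (2 + 16)² = 18² = 324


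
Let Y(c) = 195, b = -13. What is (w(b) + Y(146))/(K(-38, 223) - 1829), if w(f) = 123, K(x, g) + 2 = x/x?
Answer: -53/305 ≈ -0.17377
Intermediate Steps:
K(x, g) = -1 (K(x, g) = -2 + x/x = -2 + 1 = -1)
(w(b) + Y(146))/(K(-38, 223) - 1829) = (123 + 195)/(-1 - 1829) = 318/(-1830) = 318*(-1/1830) = -53/305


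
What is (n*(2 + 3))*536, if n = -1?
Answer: -2680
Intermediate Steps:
(n*(2 + 3))*536 = -(2 + 3)*536 = -1*5*536 = -5*536 = -2680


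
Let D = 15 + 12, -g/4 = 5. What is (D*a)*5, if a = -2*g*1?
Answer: 5400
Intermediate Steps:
g = -20 (g = -4*5 = -20)
a = 40 (a = -2*(-20)*1 = 40*1 = 40)
D = 27
(D*a)*5 = (27*40)*5 = 1080*5 = 5400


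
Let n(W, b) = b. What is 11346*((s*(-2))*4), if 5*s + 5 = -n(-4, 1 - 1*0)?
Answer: 544608/5 ≈ 1.0892e+5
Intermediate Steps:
s = -6/5 (s = -1 + (-(1 - 1*0))/5 = -1 + (-(1 + 0))/5 = -1 + (-1*1)/5 = -1 + (⅕)*(-1) = -1 - ⅕ = -6/5 ≈ -1.2000)
11346*((s*(-2))*4) = 11346*(-6/5*(-2)*4) = 11346*((12/5)*4) = 11346*(48/5) = 544608/5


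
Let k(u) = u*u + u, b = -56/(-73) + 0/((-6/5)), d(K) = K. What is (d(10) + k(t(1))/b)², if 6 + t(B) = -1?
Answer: 67081/16 ≈ 4192.6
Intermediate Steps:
b = 56/73 (b = -56*(-1/73) + 0/((-6*⅕)) = 56/73 + 0/(-6/5) = 56/73 + 0*(-⅚) = 56/73 + 0 = 56/73 ≈ 0.76712)
t(B) = -7 (t(B) = -6 - 1 = -7)
k(u) = u + u² (k(u) = u² + u = u + u²)
(d(10) + k(t(1))/b)² = (10 + (-7*(1 - 7))/(56/73))² = (10 - 7*(-6)*(73/56))² = (10 + 42*(73/56))² = (10 + 219/4)² = (259/4)² = 67081/16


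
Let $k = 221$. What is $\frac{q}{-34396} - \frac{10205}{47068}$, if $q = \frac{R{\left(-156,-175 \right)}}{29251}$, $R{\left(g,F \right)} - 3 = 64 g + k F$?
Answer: $- \frac{2566284471393}{11838983398732} \approx -0.21677$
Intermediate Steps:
$R{\left(g,F \right)} = 3 + 64 g + 221 F$ ($R{\left(g,F \right)} = 3 + \left(64 g + 221 F\right) = 3 + 64 g + 221 F$)
$q = - \frac{48656}{29251}$ ($q = \frac{3 + 64 \left(-156\right) + 221 \left(-175\right)}{29251} = \left(3 - 9984 - 38675\right) \frac{1}{29251} = \left(-48656\right) \frac{1}{29251} = - \frac{48656}{29251} \approx -1.6634$)
$\frac{q}{-34396} - \frac{10205}{47068} = - \frac{48656}{29251 \left(-34396\right)} - \frac{10205}{47068} = \left(- \frac{48656}{29251}\right) \left(- \frac{1}{34396}\right) - \frac{10205}{47068} = \frac{12164}{251529349} - \frac{10205}{47068} = - \frac{2566284471393}{11838983398732}$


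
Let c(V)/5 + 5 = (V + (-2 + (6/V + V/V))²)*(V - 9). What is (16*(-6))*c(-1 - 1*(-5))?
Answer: 12600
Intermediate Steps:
c(V) = -25 + 5*(-9 + V)*(V + (-1 + 6/V)²) (c(V) = -25 + 5*((V + (-2 + (6/V + V/V))²)*(V - 9)) = -25 + 5*((V + (-2 + (6/V + 1))²)*(-9 + V)) = -25 + 5*((V + (-2 + (1 + 6/V))²)*(-9 + V)) = -25 + 5*((V + (-1 + 6/V)²)*(-9 + V)) = -25 + 5*((-9 + V)*(V + (-1 + 6/V)²)) = -25 + 5*(-9 + V)*(V + (-1 + 6/V)²))
(16*(-6))*c(-1 - 1*(-5)) = (16*(-6))*(-130 - 1620/(-1 - 1*(-5))² - 40*(-1 - 1*(-5)) + 5*(-1 - 1*(-5))² + 720/(-1 - 1*(-5))) = -96*(-130 - 1620/(-1 + 5)² - 40*(-1 + 5) + 5*(-1 + 5)² + 720/(-1 + 5)) = -96*(-130 - 1620/4² - 40*4 + 5*4² + 720/4) = -96*(-130 - 1620*1/16 - 160 + 5*16 + 720*(¼)) = -96*(-130 - 405/4 - 160 + 80 + 180) = -96*(-525/4) = 12600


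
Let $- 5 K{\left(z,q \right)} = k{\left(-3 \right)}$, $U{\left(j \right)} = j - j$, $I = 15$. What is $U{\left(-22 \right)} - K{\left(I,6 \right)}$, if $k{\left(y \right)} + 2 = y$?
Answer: $-1$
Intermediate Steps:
$k{\left(y \right)} = -2 + y$
$U{\left(j \right)} = 0$
$K{\left(z,q \right)} = 1$ ($K{\left(z,q \right)} = - \frac{-2 - 3}{5} = \left(- \frac{1}{5}\right) \left(-5\right) = 1$)
$U{\left(-22 \right)} - K{\left(I,6 \right)} = 0 - 1 = -1$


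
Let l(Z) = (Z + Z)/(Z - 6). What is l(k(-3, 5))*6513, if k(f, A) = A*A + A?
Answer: 32565/2 ≈ 16283.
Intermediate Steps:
k(f, A) = A + A² (k(f, A) = A² + A = A + A²)
l(Z) = 2*Z/(-6 + Z) (l(Z) = (2*Z)/(-6 + Z) = 2*Z/(-6 + Z))
l(k(-3, 5))*6513 = (2*(5*(1 + 5))/(-6 + 5*(1 + 5)))*6513 = (2*(5*6)/(-6 + 5*6))*6513 = (2*30/(-6 + 30))*6513 = (2*30/24)*6513 = (2*30*(1/24))*6513 = (5/2)*6513 = 32565/2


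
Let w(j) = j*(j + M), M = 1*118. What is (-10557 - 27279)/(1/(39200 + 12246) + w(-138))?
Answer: -1946510856/141990961 ≈ -13.709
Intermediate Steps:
M = 118
w(j) = j*(118 + j) (w(j) = j*(j + 118) = j*(118 + j))
(-10557 - 27279)/(1/(39200 + 12246) + w(-138)) = (-10557 - 27279)/(1/(39200 + 12246) - 138*(118 - 138)) = -37836/(1/51446 - 138*(-20)) = -37836/(1/51446 + 2760) = -37836/141990961/51446 = -37836*51446/141990961 = -1946510856/141990961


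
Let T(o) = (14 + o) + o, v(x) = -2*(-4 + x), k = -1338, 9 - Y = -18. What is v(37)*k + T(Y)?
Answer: 88376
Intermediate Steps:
Y = 27 (Y = 9 - 1*(-18) = 9 + 18 = 27)
v(x) = 8 - 2*x
T(o) = 14 + 2*o
v(37)*k + T(Y) = (8 - 2*37)*(-1338) + (14 + 2*27) = (8 - 74)*(-1338) + (14 + 54) = -66*(-1338) + 68 = 88308 + 68 = 88376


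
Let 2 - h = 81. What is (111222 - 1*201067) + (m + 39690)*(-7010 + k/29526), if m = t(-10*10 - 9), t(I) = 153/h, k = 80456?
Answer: -108150818502193/388759 ≈ -2.7820e+8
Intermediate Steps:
h = -79 (h = 2 - 1*81 = 2 - 81 = -79)
t(I) = -153/79 (t(I) = 153/(-79) = 153*(-1/79) = -153/79)
m = -153/79 ≈ -1.9367
(111222 - 1*201067) + (m + 39690)*(-7010 + k/29526) = (111222 - 1*201067) + (-153/79 + 39690)*(-7010 + 80456/29526) = (111222 - 201067) + 3135357*(-7010 + 80456*(1/29526))/79 = -89845 + 3135357*(-7010 + 40228/14763)/79 = -89845 + (3135357/79)*(-103448402/14763) = -89845 - 108115890449838/388759 = -108150818502193/388759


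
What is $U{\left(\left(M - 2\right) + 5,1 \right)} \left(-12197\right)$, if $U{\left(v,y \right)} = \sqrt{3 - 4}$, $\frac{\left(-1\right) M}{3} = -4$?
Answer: $- 12197 i \approx - 12197.0 i$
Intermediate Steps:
$M = 12$ ($M = \left(-3\right) \left(-4\right) = 12$)
$U{\left(v,y \right)} = i$ ($U{\left(v,y \right)} = \sqrt{-1} = i$)
$U{\left(\left(M - 2\right) + 5,1 \right)} \left(-12197\right) = i \left(-12197\right) = - 12197 i$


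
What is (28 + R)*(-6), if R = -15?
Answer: -78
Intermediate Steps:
(28 + R)*(-6) = (28 - 15)*(-6) = 13*(-6) = -78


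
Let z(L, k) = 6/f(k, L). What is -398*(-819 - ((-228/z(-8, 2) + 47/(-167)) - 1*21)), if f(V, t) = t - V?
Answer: 78278242/167 ≈ 4.6873e+5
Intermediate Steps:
z(L, k) = 6/(L - k)
-398*(-819 - ((-228/z(-8, 2) + 47/(-167)) - 1*21)) = -398*(-819 - ((-228/(6/(-8 - 1*2)) + 47/(-167)) - 1*21)) = -398*(-819 - ((-228/(6/(-8 - 2)) + 47*(-1/167)) - 21)) = -398*(-819 - ((-228/(6/(-10)) - 47/167) - 21)) = -398*(-819 - ((-228/(6*(-1/10)) - 47/167) - 21)) = -398*(-819 - ((-228/(-3/5) - 47/167) - 21)) = -398*(-819 - ((-228*(-5/3) - 47/167) - 21)) = -398*(-819 - ((380 - 47/167) - 21)) = -398*(-819 - (63413/167 - 21)) = -398*(-819 - 1*59906/167) = -398*(-819 - 59906/167) = -398*(-196679/167) = 78278242/167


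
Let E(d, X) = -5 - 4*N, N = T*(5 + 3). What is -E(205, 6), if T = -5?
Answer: -155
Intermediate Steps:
N = -40 (N = -5*(5 + 3) = -5*8 = -40)
E(d, X) = 155 (E(d, X) = -5 - 4*(-40) = -5 + 160 = 155)
-E(205, 6) = -1*155 = -155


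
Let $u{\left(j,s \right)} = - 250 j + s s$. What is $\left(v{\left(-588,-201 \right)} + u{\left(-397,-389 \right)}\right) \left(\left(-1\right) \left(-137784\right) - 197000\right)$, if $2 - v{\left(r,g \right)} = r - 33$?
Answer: $-14874703904$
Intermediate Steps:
$v{\left(r,g \right)} = 35 - r$ ($v{\left(r,g \right)} = 2 - \left(r - 33\right) = 2 - \left(-33 + r\right) = 35 - r$)
$u{\left(j,s \right)} = s^{2} - 250 j$ ($u{\left(j,s \right)} = - 250 j + s^{2} = s^{2} - 250 j$)
$\left(v{\left(-588,-201 \right)} + u{\left(-397,-389 \right)}\right) \left(\left(-1\right) \left(-137784\right) - 197000\right) = \left(\left(35 - -588\right) + \left(\left(-389\right)^{2} - -99250\right)\right) \left(\left(-1\right) \left(-137784\right) - 197000\right) = \left(\left(35 + 588\right) + \left(151321 + 99250\right)\right) \left(137784 - 197000\right) = \left(623 + 250571\right) \left(-59216\right) = 251194 \left(-59216\right) = -14874703904$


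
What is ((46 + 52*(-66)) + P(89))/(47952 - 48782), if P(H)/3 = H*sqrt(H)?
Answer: 1693/415 - 267*sqrt(89)/830 ≈ 1.0447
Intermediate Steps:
P(H) = 3*H**(3/2) (P(H) = 3*(H*sqrt(H)) = 3*H**(3/2))
((46 + 52*(-66)) + P(89))/(47952 - 48782) = ((46 + 52*(-66)) + 3*89**(3/2))/(47952 - 48782) = ((46 - 3432) + 3*(89*sqrt(89)))/(-830) = (-3386 + 267*sqrt(89))*(-1/830) = 1693/415 - 267*sqrt(89)/830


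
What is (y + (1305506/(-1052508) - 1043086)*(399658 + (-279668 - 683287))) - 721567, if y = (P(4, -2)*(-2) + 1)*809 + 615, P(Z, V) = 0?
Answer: 309209585637257987/526254 ≈ 5.8757e+11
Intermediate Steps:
y = 1424 (y = (0*(-2) + 1)*809 + 615 = (0 + 1)*809 + 615 = 1*809 + 615 = 809 + 615 = 1424)
(y + (1305506/(-1052508) - 1043086)*(399658 + (-279668 - 683287))) - 721567 = (1424 + (1305506/(-1052508) - 1043086)*(399658 + (-279668 - 683287))) - 721567 = (1424 + (1305506*(-1/1052508) - 1043086)*(399658 - 962955)) - 721567 = (1424 + (-652753/526254 - 1043086)*(-563297)) - 721567 = (1424 - 548928832597/526254*(-563297)) - 721567 = (1424 + 309209964615392309/526254) - 721567 = 309209965364778005/526254 - 721567 = 309209585637257987/526254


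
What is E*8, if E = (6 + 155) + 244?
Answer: 3240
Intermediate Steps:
E = 405 (E = 161 + 244 = 405)
E*8 = 405*8 = 3240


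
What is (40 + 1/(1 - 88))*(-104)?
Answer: -361816/87 ≈ -4158.8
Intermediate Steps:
(40 + 1/(1 - 88))*(-104) = (40 + 1/(-87))*(-104) = (40 - 1/87)*(-104) = (3479/87)*(-104) = -361816/87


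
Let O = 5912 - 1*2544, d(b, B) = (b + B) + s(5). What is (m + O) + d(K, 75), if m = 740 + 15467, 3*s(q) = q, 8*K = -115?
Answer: 471295/24 ≈ 19637.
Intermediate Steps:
K = -115/8 (K = (1/8)*(-115) = -115/8 ≈ -14.375)
s(q) = q/3
d(b, B) = 5/3 + B + b (d(b, B) = (b + B) + (1/3)*5 = (B + b) + 5/3 = 5/3 + B + b)
O = 3368 (O = 5912 - 2544 = 3368)
m = 16207
(m + O) + d(K, 75) = (16207 + 3368) + (5/3 + 75 - 115/8) = 19575 + 1495/24 = 471295/24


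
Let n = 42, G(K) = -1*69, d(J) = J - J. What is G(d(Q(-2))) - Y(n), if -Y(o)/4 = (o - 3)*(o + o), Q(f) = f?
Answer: 13035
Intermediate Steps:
d(J) = 0
G(K) = -69
Y(o) = -8*o*(-3 + o) (Y(o) = -4*(o - 3)*(o + o) = -4*(-3 + o)*2*o = -8*o*(-3 + o))
G(d(Q(-2))) - Y(n) = -69 - 8*42*(3 - 1*42) = -69 - 8*42*(3 - 42) = -69 - 8*42*(-39) = -69 - 1*(-13104) = -69 + 13104 = 13035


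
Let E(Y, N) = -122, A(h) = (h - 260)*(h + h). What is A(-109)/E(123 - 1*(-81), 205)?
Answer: -40221/61 ≈ -659.36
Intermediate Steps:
A(h) = 2*h*(-260 + h) (A(h) = (-260 + h)*(2*h) = 2*h*(-260 + h))
A(-109)/E(123 - 1*(-81), 205) = (2*(-109)*(-260 - 109))/(-122) = (2*(-109)*(-369))*(-1/122) = 80442*(-1/122) = -40221/61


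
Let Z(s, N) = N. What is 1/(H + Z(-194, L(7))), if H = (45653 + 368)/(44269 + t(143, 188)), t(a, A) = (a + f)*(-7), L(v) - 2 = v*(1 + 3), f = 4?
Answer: 43240/1343221 ≈ 0.032191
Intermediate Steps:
L(v) = 2 + 4*v (L(v) = 2 + v*(1 + 3) = 2 + v*4 = 2 + 4*v)
t(a, A) = -28 - 7*a (t(a, A) = (a + 4)*(-7) = (4 + a)*(-7) = -28 - 7*a)
H = 46021/43240 (H = (45653 + 368)/(44269 + (-28 - 7*143)) = 46021/(44269 + (-28 - 1001)) = 46021/(44269 - 1029) = 46021/43240 ≈ 1.0643)
1/(H + Z(-194, L(7))) = 1/(46021/43240 + (2 + 4*7)) = 1/(46021/43240 + (2 + 28)) = 1/(46021/43240 + 30) = 1/(1343221/43240) = 43240/1343221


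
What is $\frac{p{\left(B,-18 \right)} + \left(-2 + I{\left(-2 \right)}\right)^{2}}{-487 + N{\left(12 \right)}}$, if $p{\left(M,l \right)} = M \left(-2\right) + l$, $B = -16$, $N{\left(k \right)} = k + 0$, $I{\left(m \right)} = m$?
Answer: $- \frac{6}{95} \approx -0.063158$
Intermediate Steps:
$N{\left(k \right)} = k$
$p{\left(M,l \right)} = l - 2 M$ ($p{\left(M,l \right)} = - 2 M + l = l - 2 M$)
$\frac{p{\left(B,-18 \right)} + \left(-2 + I{\left(-2 \right)}\right)^{2}}{-487 + N{\left(12 \right)}} = \frac{\left(-18 - -32\right) + \left(-2 - 2\right)^{2}}{-487 + 12} = \frac{\left(-18 + 32\right) + \left(-4\right)^{2}}{-475} = \left(14 + 16\right) \left(- \frac{1}{475}\right) = 30 \left(- \frac{1}{475}\right) = - \frac{6}{95}$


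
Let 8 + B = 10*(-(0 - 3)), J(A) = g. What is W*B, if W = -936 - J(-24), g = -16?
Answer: -20240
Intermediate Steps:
J(A) = -16
W = -920 (W = -936 - 1*(-16) = -936 + 16 = -920)
B = 22 (B = -8 + 10*(-(0 - 3)) = -8 + 10*(-1*(-3)) = -8 + 10*3 = -8 + 30 = 22)
W*B = -920*22 = -20240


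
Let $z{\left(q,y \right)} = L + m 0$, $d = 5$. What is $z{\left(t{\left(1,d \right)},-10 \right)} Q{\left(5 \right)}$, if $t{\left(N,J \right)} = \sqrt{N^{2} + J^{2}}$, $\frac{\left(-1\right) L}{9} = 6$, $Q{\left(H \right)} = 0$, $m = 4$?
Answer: $0$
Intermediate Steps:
$L = -54$ ($L = \left(-9\right) 6 = -54$)
$t{\left(N,J \right)} = \sqrt{J^{2} + N^{2}}$
$z{\left(q,y \right)} = -54$ ($z{\left(q,y \right)} = -54 + 4 \cdot 0 = -54 + 0 = -54$)
$z{\left(t{\left(1,d \right)},-10 \right)} Q{\left(5 \right)} = \left(-54\right) 0 = 0$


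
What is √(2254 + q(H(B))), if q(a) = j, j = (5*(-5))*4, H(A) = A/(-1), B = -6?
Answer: √2154 ≈ 46.411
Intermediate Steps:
H(A) = -A (H(A) = A*(-1) = -A)
j = -100 (j = -25*4 = -100)
q(a) = -100
√(2254 + q(H(B))) = √(2254 - 100) = √2154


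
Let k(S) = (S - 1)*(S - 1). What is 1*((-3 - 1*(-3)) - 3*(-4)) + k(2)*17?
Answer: 29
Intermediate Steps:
k(S) = (-1 + S)² (k(S) = (-1 + S)*(-1 + S) = (-1 + S)²)
1*((-3 - 1*(-3)) - 3*(-4)) + k(2)*17 = 1*((-3 - 1*(-3)) - 3*(-4)) + (-1 + 2)²*17 = 1*((-3 + 3) + 12) + 1²*17 = 1*(0 + 12) + 1*17 = 1*12 + 17 = 12 + 17 = 29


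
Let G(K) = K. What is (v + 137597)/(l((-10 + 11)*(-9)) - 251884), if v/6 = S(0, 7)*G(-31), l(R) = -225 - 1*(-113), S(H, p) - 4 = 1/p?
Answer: -957785/1763972 ≈ -0.54297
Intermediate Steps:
S(H, p) = 4 + 1/p
l(R) = -112 (l(R) = -225 + 113 = -112)
v = -5394/7 (v = 6*((4 + 1/7)*(-31)) = 6*((29/7)*(-31)) = 6*(-899/7) = -5394/7 ≈ -770.57)
(v + 137597)/(l((-10 + 11)*(-9)) - 251884) = (-5394/7 + 137597)/(-112 - 251884) = (957785/7)/(-251996) = (957785/7)*(-1/251996) = -957785/1763972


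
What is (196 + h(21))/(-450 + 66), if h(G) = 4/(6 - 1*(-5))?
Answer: -45/88 ≈ -0.51136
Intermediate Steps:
h(G) = 4/11 (h(G) = 4/(6 + 5) = 4/11)
(196 + h(21))/(-450 + 66) = (196 + 4/11)/(-450 + 66) = (2160/11)/(-384) = (2160/11)*(-1/384) = -45/88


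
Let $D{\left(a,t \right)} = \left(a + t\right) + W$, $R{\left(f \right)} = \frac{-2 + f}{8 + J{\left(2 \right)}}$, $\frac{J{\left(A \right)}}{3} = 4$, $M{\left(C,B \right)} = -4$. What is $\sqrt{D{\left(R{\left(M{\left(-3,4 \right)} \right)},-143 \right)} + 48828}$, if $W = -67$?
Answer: $\frac{\sqrt{4861770}}{10} \approx 220.49$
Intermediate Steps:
$J{\left(A \right)} = 12$ ($J{\left(A \right)} = 3 \cdot 4 = 12$)
$R{\left(f \right)} = - \frac{1}{10} + \frac{f}{20}$ ($R{\left(f \right)} = \frac{-2 + f}{8 + 12} = \frac{-2 + f}{20} = \left(-2 + f\right) \frac{1}{20} = - \frac{1}{10} + \frac{f}{20}$)
$D{\left(a,t \right)} = -67 + a + t$ ($D{\left(a,t \right)} = \left(a + t\right) - 67 = -67 + a + t$)
$\sqrt{D{\left(R{\left(M{\left(-3,4 \right)} \right)},-143 \right)} + 48828} = \sqrt{\left(-67 + \left(- \frac{1}{10} + \frac{1}{20} \left(-4\right)\right) - 143\right) + 48828} = \sqrt{\left(-67 - \frac{3}{10} - 143\right) + 48828} = \sqrt{- \frac{2103}{10} + 48828} = \sqrt{\frac{486177}{10}} = \frac{\sqrt{4861770}}{10}$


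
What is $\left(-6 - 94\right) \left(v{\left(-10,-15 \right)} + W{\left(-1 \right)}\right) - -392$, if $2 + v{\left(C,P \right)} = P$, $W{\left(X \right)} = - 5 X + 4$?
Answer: $1192$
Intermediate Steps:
$W{\left(X \right)} = 4 - 5 X$
$v{\left(C,P \right)} = -2 + P$
$\left(-6 - 94\right) \left(v{\left(-10,-15 \right)} + W{\left(-1 \right)}\right) - -392 = \left(-6 - 94\right) \left(\left(-2 - 15\right) + \left(4 - -5\right)\right) - -392 = - 100 \left(-17 + \left(4 + 5\right)\right) + 392 = - 100 \left(-17 + 9\right) + 392 = \left(-100\right) \left(-8\right) + 392 = 800 + 392 = 1192$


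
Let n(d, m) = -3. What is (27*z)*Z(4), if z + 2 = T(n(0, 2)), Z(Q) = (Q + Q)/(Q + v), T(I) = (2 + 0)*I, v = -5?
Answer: 1728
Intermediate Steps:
T(I) = 2*I
Z(Q) = 2*Q/(-5 + Q) (Z(Q) = (Q + Q)/(Q - 5) = (2*Q)/(-5 + Q) = 2*Q/(-5 + Q))
z = -8 (z = -2 + 2*(-3) = -2 - 6 = -8)
(27*z)*Z(4) = (27*(-8))*(2*4/(-5 + 4)) = -432*4/(-1) = -432*4*(-1) = -216*(-8) = 1728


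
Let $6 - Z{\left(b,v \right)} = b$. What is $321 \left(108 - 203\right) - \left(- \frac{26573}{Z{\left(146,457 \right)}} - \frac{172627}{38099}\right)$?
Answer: $- \frac{163644297647}{5333860} \approx -30680.0$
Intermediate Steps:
$Z{\left(b,v \right)} = 6 - b$
$321 \left(108 - 203\right) - \left(- \frac{26573}{Z{\left(146,457 \right)}} - \frac{172627}{38099}\right) = 321 \left(108 - 203\right) - \left(- \frac{26573}{6 - 146} - \frac{172627}{38099}\right) = 321 \left(-95\right) - \left(- \frac{26573}{6 - 146} - \frac{172627}{38099}\right) = -30495 - \left(- \frac{26573}{-140} - \frac{172627}{38099}\right) = -30495 - \left(\left(-26573\right) \left(- \frac{1}{140}\right) - \frac{172627}{38099}\right) = -30495 - \left(\frac{26573}{140} - \frac{172627}{38099}\right) = -30495 - \frac{988236947}{5333860} = - \frac{163644297647}{5333860}$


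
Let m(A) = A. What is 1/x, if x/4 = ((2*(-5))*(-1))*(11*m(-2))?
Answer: -1/880 ≈ -0.0011364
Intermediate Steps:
x = -880 (x = 4*(((2*(-5))*(-1))*(11*(-2))) = 4*(-10*(-1)*(-22)) = 4*(10*(-22)) = 4*(-220) = -880)
1/x = 1/(-880) = -1/880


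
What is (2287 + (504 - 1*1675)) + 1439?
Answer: 2555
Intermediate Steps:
(2287 + (504 - 1*1675)) + 1439 = (2287 + (504 - 1675)) + 1439 = (2287 - 1171) + 1439 = 1116 + 1439 = 2555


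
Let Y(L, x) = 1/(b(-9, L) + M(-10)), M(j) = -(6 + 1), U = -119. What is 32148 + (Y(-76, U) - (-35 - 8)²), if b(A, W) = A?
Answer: 484783/16 ≈ 30299.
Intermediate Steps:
M(j) = -7 (M(j) = -1*7 = -7)
Y(L, x) = -1/16 (Y(L, x) = 1/(-9 - 7) = 1/(-16) = -1/16)
32148 + (Y(-76, U) - (-35 - 8)²) = 32148 + (-1/16 - (-35 - 8)²) = 32148 + (-1/16 - 1*(-43)²) = 32148 + (-1/16 - 1*1849) = 32148 + (-1/16 - 1849) = 32148 - 29585/16 = 484783/16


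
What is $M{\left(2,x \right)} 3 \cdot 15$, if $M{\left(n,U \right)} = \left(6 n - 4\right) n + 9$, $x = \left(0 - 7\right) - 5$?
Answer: $1125$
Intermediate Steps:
$x = -12$ ($x = \left(0 - 7\right) - 5 = -7 - 5 = -12$)
$M{\left(n,U \right)} = 9 + n \left(-4 + 6 n\right)$ ($M{\left(n,U \right)} = \left(-4 + 6 n\right) n + 9 = n \left(-4 + 6 n\right) + 9 = 9 + n \left(-4 + 6 n\right)$)
$M{\left(2,x \right)} 3 \cdot 15 = \left(9 - 8 + 6 \cdot 2^{2}\right) 3 \cdot 15 = \left(9 - 8 + 6 \cdot 4\right) 45 = \left(9 - 8 + 24\right) 45 = 25 \cdot 45 = 1125$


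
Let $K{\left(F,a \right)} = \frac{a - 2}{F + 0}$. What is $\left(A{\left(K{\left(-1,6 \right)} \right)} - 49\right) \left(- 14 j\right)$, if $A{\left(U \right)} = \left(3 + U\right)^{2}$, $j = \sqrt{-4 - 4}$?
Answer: $1344 i \sqrt{2} \approx 1900.7 i$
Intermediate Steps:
$K{\left(F,a \right)} = \frac{-2 + a}{F}$
$j = 2 i \sqrt{2}$ ($j = \sqrt{-8} = 2 i \sqrt{2} \approx 2.8284 i$)
$\left(A{\left(K{\left(-1,6 \right)} \right)} - 49\right) \left(- 14 j\right) = \left(\left(3 + \frac{-2 + 6}{-1}\right)^{2} - 49\right) \left(- 14 \cdot 2 i \sqrt{2}\right) = \left(\left(3 - 4\right)^{2} - 49\right) \left(- 28 i \sqrt{2}\right) = \left(\left(-1\right)^{2} - 49\right) \left(- 28 i \sqrt{2}\right) = \left(1 - 49\right) \left(- 28 i \sqrt{2}\right) = - 48 \left(- 28 i \sqrt{2}\right) = 1344 i \sqrt{2}$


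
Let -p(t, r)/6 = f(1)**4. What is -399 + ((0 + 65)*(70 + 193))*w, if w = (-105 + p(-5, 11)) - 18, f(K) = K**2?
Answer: -2205654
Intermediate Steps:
p(t, r) = -6 (p(t, r) = -6*(1**2)**4 = -6*1**4 = -6*1 = -6)
w = -129 (w = (-105 - 6) - 18 = -111 - 18 = -129)
-399 + ((0 + 65)*(70 + 193))*w = -399 + ((0 + 65)*(70 + 193))*(-129) = -399 + (65*263)*(-129) = -399 + 17095*(-129) = -399 - 2205255 = -2205654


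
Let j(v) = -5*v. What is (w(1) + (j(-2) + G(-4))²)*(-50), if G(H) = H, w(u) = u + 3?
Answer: -2000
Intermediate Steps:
w(u) = 3 + u
(w(1) + (j(-2) + G(-4))²)*(-50) = ((3 + 1) + (-5*(-2) - 4)²)*(-50) = (4 + (10 - 4)²)*(-50) = (4 + 6²)*(-50) = (4 + 36)*(-50) = 40*(-50) = -2000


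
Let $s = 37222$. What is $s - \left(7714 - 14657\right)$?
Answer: $44165$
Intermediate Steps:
$s - \left(7714 - 14657\right) = 37222 - \left(7714 - 14657\right) = 37222 - -6943 = 37222 + 6943 = 44165$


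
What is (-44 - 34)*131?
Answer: -10218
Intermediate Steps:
(-44 - 34)*131 = -78*131 = -10218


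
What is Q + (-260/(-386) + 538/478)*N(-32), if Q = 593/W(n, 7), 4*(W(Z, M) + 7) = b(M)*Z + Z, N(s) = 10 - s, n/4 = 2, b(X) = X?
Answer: 58722397/415143 ≈ 141.45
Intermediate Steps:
n = 8 (n = 4*2 = 8)
W(Z, M) = -7 + Z/4 + M*Z/4 (W(Z, M) = -7 + (M*Z + Z)/4 = -7 + (Z + M*Z)/4 = -7 + (Z/4 + M*Z/4) = -7 + Z/4 + M*Z/4)
Q = 593/9 (Q = 593/(-7 + (¼)*8 + (¼)*7*8) = 593/(-7 + 2 + 14) = 593/9 ≈ 65.889)
Q + (-260/(-386) + 538/478)*N(-32) = 593/9 + (-260/(-386) + 538/478)*(10 - 1*(-32)) = 593/9 + (-260*(-1/386) + 538*(1/478))*(10 + 32) = 593/9 + (130/193 + 269/239)*42 = 593/9 + (82987/46127)*42 = 593/9 + 3485454/46127 = 58722397/415143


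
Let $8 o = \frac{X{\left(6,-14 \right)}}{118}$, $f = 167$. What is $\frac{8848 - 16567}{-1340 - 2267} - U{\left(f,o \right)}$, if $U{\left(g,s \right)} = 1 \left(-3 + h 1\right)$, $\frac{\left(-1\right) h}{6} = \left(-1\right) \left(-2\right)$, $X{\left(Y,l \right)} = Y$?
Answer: $\frac{61824}{3607} \approx 17.14$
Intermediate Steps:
$h = -12$ ($h = - 6 \left(\left(-1\right) \left(-2\right)\right) = \left(-6\right) 2 = -12$)
$o = \frac{3}{472}$ ($o = \frac{6 \cdot \frac{1}{118}}{8} = \frac{1}{8} \cdot \frac{3}{59} = \frac{3}{472} \approx 0.0063559$)
$U{\left(g,s \right)} = -15$ ($U{\left(g,s \right)} = 1 \left(-3 - 12\right) = 1 \left(-15\right) = -15$)
$\frac{8848 - 16567}{-1340 - 2267} - U{\left(f,o \right)} = \frac{8848 - 16567}{-1340 - 2267} - -15 = - \frac{7719}{-3607} + 15 = \left(-7719\right) \left(- \frac{1}{3607}\right) + 15 = \frac{7719}{3607} + 15 = \frac{61824}{3607}$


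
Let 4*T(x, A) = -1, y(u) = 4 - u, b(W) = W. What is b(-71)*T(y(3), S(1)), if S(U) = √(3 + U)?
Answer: 71/4 ≈ 17.750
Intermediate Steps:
T(x, A) = -¼ (T(x, A) = (¼)*(-1) = -¼)
b(-71)*T(y(3), S(1)) = -71*(-¼) = 71/4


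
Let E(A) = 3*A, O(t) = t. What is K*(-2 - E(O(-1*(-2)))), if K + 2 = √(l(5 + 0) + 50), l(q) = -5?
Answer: 16 - 24*√5 ≈ -37.666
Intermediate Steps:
K = -2 + 3*√5 (K = -2 + √(-5 + 50) = -2 + √45 = -2 + 3*√5 ≈ 4.7082)
K*(-2 - E(O(-1*(-2)))) = (-2 + 3*√5)*(-2 - 3*(-1*(-2))) = (-2 + 3*√5)*(-2 - 3*2) = (-2 + 3*√5)*(-2 - 1*6) = (-2 + 3*√5)*(-2 - 6) = (-2 + 3*√5)*(-8) = 16 - 24*√5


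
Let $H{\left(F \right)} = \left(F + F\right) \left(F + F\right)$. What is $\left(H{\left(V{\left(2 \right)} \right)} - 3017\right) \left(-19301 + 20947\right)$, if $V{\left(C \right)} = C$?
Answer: $-4939646$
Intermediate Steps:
$H{\left(F \right)} = 4 F^{2}$ ($H{\left(F \right)} = 2 F 2 F = 4 F^{2}$)
$\left(H{\left(V{\left(2 \right)} \right)} - 3017\right) \left(-19301 + 20947\right) = \left(4 \cdot 2^{2} - 3017\right) \left(-19301 + 20947\right) = \left(4 \cdot 4 - 3017\right) 1646 = \left(16 - 3017\right) 1646 = \left(-3001\right) 1646 = -4939646$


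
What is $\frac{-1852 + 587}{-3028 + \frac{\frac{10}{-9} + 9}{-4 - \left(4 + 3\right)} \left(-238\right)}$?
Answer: $\frac{125235}{282874} \approx 0.44272$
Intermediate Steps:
$\frac{-1852 + 587}{-3028 + \frac{\frac{10}{-9} + 9}{-4 - \left(4 + 3\right)} \left(-238\right)} = - \frac{1265}{-3028 + \frac{10 \left(- \frac{1}{9}\right) + 9}{-4 - 7} \left(-238\right)} = - \frac{1265}{-3028 + \frac{- \frac{10}{9} + 9}{-4 - 7} \left(-238\right)} = - \frac{1265}{-3028 + \frac{71}{9 \left(-11\right)} \left(-238\right)} = - \frac{1265}{-3028 + \frac{71}{9} \left(- \frac{1}{11}\right) \left(-238\right)} = - \frac{1265}{-3028 - - \frac{16898}{99}} = - \frac{1265}{-3028 + \frac{16898}{99}} = - \frac{1265}{- \frac{282874}{99}} = \left(-1265\right) \left(- \frac{99}{282874}\right) = \frac{125235}{282874}$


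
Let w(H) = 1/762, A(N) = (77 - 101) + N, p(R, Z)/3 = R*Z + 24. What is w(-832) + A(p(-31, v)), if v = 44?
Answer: -3081527/762 ≈ -4044.0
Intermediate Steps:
p(R, Z) = 72 + 3*R*Z (p(R, Z) = 3*(R*Z + 24) = 3*(24 + R*Z) = 72 + 3*R*Z)
A(N) = -24 + N
w(H) = 1/762
w(-832) + A(p(-31, v)) = 1/762 + (-24 + (72 + 3*(-31)*44)) = 1/762 + (-24 + (72 - 4092)) = 1/762 + (-24 - 4020) = 1/762 - 4044 = -3081527/762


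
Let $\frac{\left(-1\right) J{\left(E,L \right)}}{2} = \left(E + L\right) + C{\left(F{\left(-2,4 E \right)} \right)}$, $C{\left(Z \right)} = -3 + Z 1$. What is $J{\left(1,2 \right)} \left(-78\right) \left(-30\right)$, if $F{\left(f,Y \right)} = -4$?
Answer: $18720$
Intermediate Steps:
$C{\left(Z \right)} = -3 + Z$
$J{\left(E,L \right)} = 14 - 2 E - 2 L$ ($J{\left(E,L \right)} = - 2 \left(\left(E + L\right) - 7\right) = - 2 \left(-7 + E + L\right) = 14 - 2 E - 2 L$)
$J{\left(1,2 \right)} \left(-78\right) \left(-30\right) = \left(14 - 2 - 4\right) \left(-78\right) \left(-30\right) = 8 \left(-78\right) \left(-30\right) = \left(-624\right) \left(-30\right) = 18720$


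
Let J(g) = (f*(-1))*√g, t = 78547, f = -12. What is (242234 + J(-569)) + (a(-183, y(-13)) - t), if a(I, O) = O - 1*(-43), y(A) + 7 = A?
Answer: 163710 + 12*I*√569 ≈ 1.6371e+5 + 286.24*I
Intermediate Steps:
y(A) = -7 + A
a(I, O) = 43 + O (a(I, O) = O + 43 = 43 + O)
J(g) = 12*√g (J(g) = (-12*(-1))*√g = 12*√g)
(242234 + J(-569)) + (a(-183, y(-13)) - t) = (242234 + 12*√(-569)) + ((43 + (-7 - 13)) - 1*78547) = (242234 + 12*(I*√569)) + ((43 - 20) - 78547) = (242234 + 12*I*√569) + (23 - 78547) = (242234 + 12*I*√569) - 78524 = 163710 + 12*I*√569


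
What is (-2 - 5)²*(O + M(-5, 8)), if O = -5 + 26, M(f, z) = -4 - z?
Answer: 441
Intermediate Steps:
O = 21
(-2 - 5)²*(O + M(-5, 8)) = (-2 - 5)²*(21 + (-4 - 1*8)) = (-7)²*(21 + (-4 - 8)) = 49*(21 - 12) = 49*9 = 441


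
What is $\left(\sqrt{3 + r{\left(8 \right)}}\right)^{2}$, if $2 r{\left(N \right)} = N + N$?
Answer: $11$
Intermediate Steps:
$r{\left(N \right)} = N$ ($r{\left(N \right)} = \frac{N + N}{2} = \frac{2 N}{2} = N$)
$\left(\sqrt{3 + r{\left(8 \right)}}\right)^{2} = \left(\sqrt{3 + 8}\right)^{2} = \left(\sqrt{11}\right)^{2} = 11$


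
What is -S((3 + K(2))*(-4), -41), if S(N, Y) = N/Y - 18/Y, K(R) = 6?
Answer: -54/41 ≈ -1.3171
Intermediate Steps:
S(N, Y) = -18/Y + N/Y
-S((3 + K(2))*(-4), -41) = -(-18 + (3 + 6)*(-4))/(-41) = -(-1)*(-18 + 9*(-4))/41 = -(-1)*(-18 - 36)/41 = -(-1)*(-54)/41 = -1*54/41 = -54/41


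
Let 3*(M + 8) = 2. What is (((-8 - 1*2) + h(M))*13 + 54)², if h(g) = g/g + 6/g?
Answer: 656100/121 ≈ 5422.3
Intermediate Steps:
M = -22/3 (M = -8 + (⅓)*2 = -8 + ⅔ = -22/3 ≈ -7.3333)
h(g) = 1 + 6/g
(((-8 - 1*2) + h(M))*13 + 54)² = (((-8 - 1*2) + (6 - 22/3)/(-22/3))*13 + 54)² = (((-8 - 2) - 3/22*(-4/3))*13 + 54)² = ((-10 + 2/11)*13 + 54)² = (-108/11*13 + 54)² = (-1404/11 + 54)² = (-810/11)² = 656100/121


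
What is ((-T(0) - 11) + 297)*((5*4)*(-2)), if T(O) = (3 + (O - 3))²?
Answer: -11440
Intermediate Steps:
T(O) = O² (T(O) = (3 + (-3 + O))² = O²)
((-T(0) - 11) + 297)*((5*4)*(-2)) = ((-1*0² - 11) + 297)*((5*4)*(-2)) = ((-1*0 - 11) + 297)*(20*(-2)) = ((0 - 11) + 297)*(-40) = (-11 + 297)*(-40) = 286*(-40) = -11440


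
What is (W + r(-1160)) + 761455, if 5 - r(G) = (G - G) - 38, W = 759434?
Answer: 1520932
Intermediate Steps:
r(G) = 43 (r(G) = 5 - ((G - G) - 38) = 5 - (0 - 38) = 5 - 1*(-38) = 5 + 38 = 43)
(W + r(-1160)) + 761455 = (759434 + 43) + 761455 = 759477 + 761455 = 1520932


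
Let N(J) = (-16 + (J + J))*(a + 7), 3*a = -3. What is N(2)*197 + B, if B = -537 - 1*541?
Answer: -15262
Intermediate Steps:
a = -1 (a = (⅓)*(-3) = -1)
N(J) = -96 + 12*J (N(J) = (-16 + (J + J))*(-1 + 7) = (-16 + 2*J)*6 = -96 + 12*J)
B = -1078 (B = -537 - 541 = -1078)
N(2)*197 + B = (-96 + 12*2)*197 - 1078 = (-96 + 24)*197 - 1078 = -72*197 - 1078 = -14184 - 1078 = -15262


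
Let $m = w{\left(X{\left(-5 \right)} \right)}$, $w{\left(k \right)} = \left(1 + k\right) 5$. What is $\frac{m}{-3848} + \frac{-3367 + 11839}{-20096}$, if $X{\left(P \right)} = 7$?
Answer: $- \frac{521939}{1208272} \approx -0.43197$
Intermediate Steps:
$w{\left(k \right)} = 5 + 5 k$
$m = 40$ ($m = 5 + 5 \cdot 7 = 5 + 35 = 40$)
$\frac{m}{-3848} + \frac{-3367 + 11839}{-20096} = \frac{40}{-3848} + \frac{-3367 + 11839}{-20096} = 40 \left(- \frac{1}{3848}\right) + 8472 \left(- \frac{1}{20096}\right) = - \frac{5}{481} - \frac{1059}{2512} = - \frac{521939}{1208272}$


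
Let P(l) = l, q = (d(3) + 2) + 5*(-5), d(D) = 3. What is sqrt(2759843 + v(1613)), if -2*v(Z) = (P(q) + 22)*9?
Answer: sqrt(2759834) ≈ 1661.3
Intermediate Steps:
q = -20 (q = (3 + 2) + 5*(-5) = 5 - 25 = -20)
v(Z) = -9 (v(Z) = -(-20 + 22)*9/2 = -9)
sqrt(2759843 + v(1613)) = sqrt(2759843 - 9) = sqrt(2759834)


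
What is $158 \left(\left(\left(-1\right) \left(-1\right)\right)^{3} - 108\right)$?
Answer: $-16906$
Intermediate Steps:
$158 \left(\left(\left(-1\right) \left(-1\right)\right)^{3} - 108\right) = 158 \left(1^{3} - 108\right) = 158 \left(1 - 108\right) = 158 \left(-107\right) = -16906$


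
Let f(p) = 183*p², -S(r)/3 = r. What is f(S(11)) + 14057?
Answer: 213344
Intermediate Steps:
S(r) = -3*r
f(S(11)) + 14057 = 183*(-3*11)² + 14057 = 183*(-33)² + 14057 = 183*1089 + 14057 = 199287 + 14057 = 213344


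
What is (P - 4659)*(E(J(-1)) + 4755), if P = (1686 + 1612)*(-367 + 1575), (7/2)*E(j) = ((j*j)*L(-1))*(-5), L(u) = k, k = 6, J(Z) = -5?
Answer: 18068977875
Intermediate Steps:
L(u) = 6
E(j) = -60*j**2/7 (E(j) = 2*(((j*j)*6)*(-5))/7 = 2*((j**2*6)*(-5))/7 = 2*((6*j**2)*(-5))/7 = 2*(-30*j**2)/7 = -60*j**2/7)
P = 3983984 (P = 3298*1208 = 3983984)
(P - 4659)*(E(J(-1)) + 4755) = (3983984 - 4659)*(-60/7*(-5)**2 + 4755) = 3979325*(-60/7*25 + 4755) = 3979325*(-1500/7 + 4755) = 3979325*(31785/7) = 18068977875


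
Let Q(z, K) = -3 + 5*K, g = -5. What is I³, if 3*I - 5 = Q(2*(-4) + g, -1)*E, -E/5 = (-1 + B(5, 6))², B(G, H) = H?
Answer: 37595375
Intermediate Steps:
E = -125 (E = -5*(-1 + 6)² = -5*5² = -5*25 = -125)
I = 335 (I = 5/3 + ((-3 + 5*(-1))*(-125))/3 = 5/3 + ((-3 - 5)*(-125))/3 = 5/3 + (-8*(-125))/3 = 5/3 + (⅓)*1000 = 5/3 + 1000/3 = 335)
I³ = 335³ = 37595375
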